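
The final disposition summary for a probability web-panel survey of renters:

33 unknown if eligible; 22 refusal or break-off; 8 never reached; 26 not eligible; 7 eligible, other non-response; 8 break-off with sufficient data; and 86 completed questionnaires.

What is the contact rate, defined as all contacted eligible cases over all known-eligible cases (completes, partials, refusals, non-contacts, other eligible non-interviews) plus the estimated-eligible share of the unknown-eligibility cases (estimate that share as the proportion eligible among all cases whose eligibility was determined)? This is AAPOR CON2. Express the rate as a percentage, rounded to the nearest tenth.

Numerator → 86 + 8 + 22 + 7 = 123
Known eligible → 86 + 8 + 22 + 8 + 7 = 131
e = 131 / (131 + 26) = 131 / 157 = 0.8344
e × U → 0.8344 × 33 = 27.54
Denominator → 131 + 27.54 = 158.54
CON2 = 123 / 158.54 = 0.7758

77.6%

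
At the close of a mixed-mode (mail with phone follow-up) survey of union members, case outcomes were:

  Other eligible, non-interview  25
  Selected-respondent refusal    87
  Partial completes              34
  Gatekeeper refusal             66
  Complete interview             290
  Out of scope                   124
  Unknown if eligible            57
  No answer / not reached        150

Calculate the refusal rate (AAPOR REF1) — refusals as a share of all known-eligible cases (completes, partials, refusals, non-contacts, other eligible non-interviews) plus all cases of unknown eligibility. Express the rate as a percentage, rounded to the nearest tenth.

21.6%

Refusals = 66 + 87 = 153
Num = 153
Denominator = 290 + 34 + 153 + 150 + 25 + 57 = 709
REF1 = 153 / 709 = 0.2158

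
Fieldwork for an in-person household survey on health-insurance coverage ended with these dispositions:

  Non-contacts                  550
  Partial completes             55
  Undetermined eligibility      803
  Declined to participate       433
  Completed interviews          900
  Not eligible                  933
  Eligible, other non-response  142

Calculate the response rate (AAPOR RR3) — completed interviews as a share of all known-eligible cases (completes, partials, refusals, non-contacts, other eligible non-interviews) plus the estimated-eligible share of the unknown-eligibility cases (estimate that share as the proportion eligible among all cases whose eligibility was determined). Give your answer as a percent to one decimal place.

34.2%

Num = 900
Eligible (known) = 900 + 55 + 433 + 550 + 142 = 2080
e = 2080 / (2080 + 933) = 2080 / 3013 = 0.6903
Estimated eligible among unknowns = 0.6903 × 803 = 554.31
Base = 2080 + 554.31 = 2634.31
RR3 = 900 / 2634.31 = 0.3416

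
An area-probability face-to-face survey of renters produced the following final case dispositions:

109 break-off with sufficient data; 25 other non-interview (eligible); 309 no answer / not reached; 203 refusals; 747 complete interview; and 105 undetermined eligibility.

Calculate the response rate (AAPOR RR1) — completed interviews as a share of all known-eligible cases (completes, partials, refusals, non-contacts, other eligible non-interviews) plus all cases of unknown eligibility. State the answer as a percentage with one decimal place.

49.9%

Numerator: 747
Base: 747 + 109 + 203 + 309 + 25 + 105 = 1498
RR1 = 747 / 1498 = 0.4987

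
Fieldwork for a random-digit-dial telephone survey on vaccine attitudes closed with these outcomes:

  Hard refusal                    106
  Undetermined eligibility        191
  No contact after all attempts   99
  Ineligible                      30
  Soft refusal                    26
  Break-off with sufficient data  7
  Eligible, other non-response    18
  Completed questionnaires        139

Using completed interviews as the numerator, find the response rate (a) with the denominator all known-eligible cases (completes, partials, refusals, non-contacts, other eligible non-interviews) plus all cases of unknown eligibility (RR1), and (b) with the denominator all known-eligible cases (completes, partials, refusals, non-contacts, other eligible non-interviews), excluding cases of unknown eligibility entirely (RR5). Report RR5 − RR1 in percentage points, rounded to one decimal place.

Declined to participate = 106 + 26 = 132
Top = 139
Denom = 139 + 7 + 132 + 99 + 18 + 191 = 586
RR1 = 139 / 586 = 0.2372
Denom = 139 + 7 + 132 + 99 + 18 = 395
RR5 = 139 / 395 = 0.3519
Difference = 35.19 − 23.72 = 11.47 percentage points

11.5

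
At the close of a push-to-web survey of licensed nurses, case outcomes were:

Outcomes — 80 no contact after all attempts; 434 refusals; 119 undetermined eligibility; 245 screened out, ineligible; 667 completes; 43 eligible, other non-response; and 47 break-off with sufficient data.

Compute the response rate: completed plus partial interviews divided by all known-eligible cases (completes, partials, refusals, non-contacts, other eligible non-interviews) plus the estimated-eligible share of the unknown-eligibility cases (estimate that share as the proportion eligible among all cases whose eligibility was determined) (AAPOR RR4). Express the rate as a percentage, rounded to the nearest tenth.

Numerator → 667 + 47 = 714
Eligible (known) → 667 + 47 + 434 + 80 + 43 = 1271
e = 1271 / (1271 + 245) = 1271 / 1516 = 0.8384
Estimated eligible among unknowns → 0.8384 × 119 = 99.77
Denominator → 1271 + 99.77 = 1370.77
RR4 = 714 / 1370.77 = 0.5209

52.1%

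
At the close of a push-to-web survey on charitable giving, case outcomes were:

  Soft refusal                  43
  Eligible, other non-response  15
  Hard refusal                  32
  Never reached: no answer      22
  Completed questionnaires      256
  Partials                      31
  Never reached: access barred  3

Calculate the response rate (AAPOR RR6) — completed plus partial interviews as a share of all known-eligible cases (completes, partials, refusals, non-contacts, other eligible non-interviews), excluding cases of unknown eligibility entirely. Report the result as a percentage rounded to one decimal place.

Refused = 32 + 43 = 75
Non-contacts = 22 + 3 = 25
Top: 256 + 31 = 287
Denominator: 256 + 31 + 75 + 25 + 15 = 402
RR6 = 287 / 402 = 0.7139

71.4%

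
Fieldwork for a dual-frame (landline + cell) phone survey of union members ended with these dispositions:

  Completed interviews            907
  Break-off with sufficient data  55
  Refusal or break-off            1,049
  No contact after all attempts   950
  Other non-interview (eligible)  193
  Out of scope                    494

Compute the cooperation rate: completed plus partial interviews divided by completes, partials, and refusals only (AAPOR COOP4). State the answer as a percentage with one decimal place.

Numerator = 907 + 55 = 962
Base = 907 + 55 + 1049 = 2011
COOP4 = 962 / 2011 = 0.4784

47.8%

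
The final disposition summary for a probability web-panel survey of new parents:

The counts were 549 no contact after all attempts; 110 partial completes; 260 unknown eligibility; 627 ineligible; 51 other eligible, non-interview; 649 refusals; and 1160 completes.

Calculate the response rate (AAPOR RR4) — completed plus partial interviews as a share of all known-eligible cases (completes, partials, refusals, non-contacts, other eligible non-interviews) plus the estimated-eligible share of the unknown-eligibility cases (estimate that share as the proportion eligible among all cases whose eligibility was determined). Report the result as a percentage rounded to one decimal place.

46.6%

Num = 1160 + 110 = 1270
Eligible (known) = 1160 + 110 + 649 + 549 + 51 = 2519
e = 2519 / (2519 + 627) = 2519 / 3146 = 0.8007
e × U = 0.8007 × 260 = 208.18
Denominator = 2519 + 208.18 = 2727.18
RR4 = 1270 / 2727.18 = 0.4657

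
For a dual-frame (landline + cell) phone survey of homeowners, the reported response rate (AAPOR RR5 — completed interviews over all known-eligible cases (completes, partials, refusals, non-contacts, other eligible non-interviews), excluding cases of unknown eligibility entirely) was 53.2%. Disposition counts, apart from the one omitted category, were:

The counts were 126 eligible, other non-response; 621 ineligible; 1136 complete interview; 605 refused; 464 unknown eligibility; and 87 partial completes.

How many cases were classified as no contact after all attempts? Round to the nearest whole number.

RR5 = 1136 / D = 0.532
D = 1136 / 0.532 = 2135.3
Remaining denominator categories sum to 1954
no contact after all attempts = 2135.3 − 1954 ≈ 181

181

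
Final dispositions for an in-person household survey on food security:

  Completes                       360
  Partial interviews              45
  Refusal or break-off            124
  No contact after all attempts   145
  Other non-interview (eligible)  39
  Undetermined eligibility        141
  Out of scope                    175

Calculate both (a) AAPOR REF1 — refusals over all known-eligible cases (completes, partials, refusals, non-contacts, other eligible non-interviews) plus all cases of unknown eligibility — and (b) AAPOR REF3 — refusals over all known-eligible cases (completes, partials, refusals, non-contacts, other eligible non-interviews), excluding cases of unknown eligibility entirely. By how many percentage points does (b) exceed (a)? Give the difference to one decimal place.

Top → 124
Base → 360 + 45 + 124 + 145 + 39 + 141 = 854
REF1 = 124 / 854 = 0.1452
Base → 360 + 45 + 124 + 145 + 39 = 713
REF3 = 124 / 713 = 0.1739
Difference = 17.39 − 14.52 = 2.87 percentage points

2.9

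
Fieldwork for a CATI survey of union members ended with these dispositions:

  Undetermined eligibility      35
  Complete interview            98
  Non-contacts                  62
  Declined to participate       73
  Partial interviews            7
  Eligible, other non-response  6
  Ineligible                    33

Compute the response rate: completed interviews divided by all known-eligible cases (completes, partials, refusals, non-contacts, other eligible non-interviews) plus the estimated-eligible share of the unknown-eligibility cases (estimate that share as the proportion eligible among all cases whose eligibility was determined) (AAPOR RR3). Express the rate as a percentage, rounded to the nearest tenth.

35.4%

Num = 98
Determined eligible = 98 + 7 + 73 + 62 + 6 = 246
e = 246 / (246 + 33) = 246 / 279 = 0.8817
Eligible share of unknowns = 0.8817 × 35 = 30.86
Base = 246 + 30.86 = 276.86
RR3 = 98 / 276.86 = 0.3540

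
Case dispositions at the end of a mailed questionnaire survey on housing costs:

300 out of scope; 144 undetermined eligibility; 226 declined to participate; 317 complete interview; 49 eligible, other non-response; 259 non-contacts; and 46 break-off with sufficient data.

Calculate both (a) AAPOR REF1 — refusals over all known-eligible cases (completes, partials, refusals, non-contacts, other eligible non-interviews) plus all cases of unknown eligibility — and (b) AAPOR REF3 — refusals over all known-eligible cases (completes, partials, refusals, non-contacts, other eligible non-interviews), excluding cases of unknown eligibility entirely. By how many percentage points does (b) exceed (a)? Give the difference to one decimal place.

Num → 226
Denom → 317 + 46 + 226 + 259 + 49 + 144 = 1041
REF1 = 226 / 1041 = 0.2171
Denom → 317 + 46 + 226 + 259 + 49 = 897
REF3 = 226 / 897 = 0.2520
Difference = 25.20 − 21.71 = 3.49 percentage points

3.5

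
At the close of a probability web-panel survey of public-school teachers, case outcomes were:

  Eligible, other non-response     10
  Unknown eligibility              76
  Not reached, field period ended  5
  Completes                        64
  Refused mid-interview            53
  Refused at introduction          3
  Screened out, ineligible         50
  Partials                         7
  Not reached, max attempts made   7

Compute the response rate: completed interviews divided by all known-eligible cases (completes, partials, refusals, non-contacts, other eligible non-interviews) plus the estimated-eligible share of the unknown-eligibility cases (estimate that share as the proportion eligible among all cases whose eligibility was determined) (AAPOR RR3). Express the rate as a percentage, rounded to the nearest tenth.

31.1%

Refusal or break-off = 3 + 53 = 56
No contact after all attempts = 5 + 7 = 12
Num → 64
Known eligible → 64 + 7 + 56 + 12 + 10 = 149
e = 149 / (149 + 50) = 149 / 199 = 0.7487
Estimated eligible among unknowns → 0.7487 × 76 = 56.90
Denominator → 149 + 56.90 = 205.90
RR3 = 64 / 205.90 = 0.3108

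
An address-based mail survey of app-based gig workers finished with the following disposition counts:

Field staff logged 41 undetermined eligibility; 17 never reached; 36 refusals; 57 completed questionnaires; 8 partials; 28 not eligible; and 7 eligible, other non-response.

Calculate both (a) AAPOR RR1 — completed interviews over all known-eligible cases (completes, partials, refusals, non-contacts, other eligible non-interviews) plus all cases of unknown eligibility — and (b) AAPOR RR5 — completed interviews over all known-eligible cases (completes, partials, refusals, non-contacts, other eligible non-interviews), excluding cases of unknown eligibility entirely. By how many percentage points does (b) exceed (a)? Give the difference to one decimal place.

Num = 57
Base = 57 + 8 + 36 + 17 + 7 + 41 = 166
RR1 = 57 / 166 = 0.3434
Base = 57 + 8 + 36 + 17 + 7 = 125
RR5 = 57 / 125 = 0.4560
Difference = 45.60 − 34.34 = 11.26 percentage points

11.3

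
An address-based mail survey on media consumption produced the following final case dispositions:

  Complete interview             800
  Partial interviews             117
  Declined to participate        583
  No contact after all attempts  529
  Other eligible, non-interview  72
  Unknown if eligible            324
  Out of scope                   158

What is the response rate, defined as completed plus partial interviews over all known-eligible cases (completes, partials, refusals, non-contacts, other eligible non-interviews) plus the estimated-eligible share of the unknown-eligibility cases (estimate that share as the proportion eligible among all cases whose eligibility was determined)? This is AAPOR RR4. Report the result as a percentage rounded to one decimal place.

Num: 800 + 117 = 917
Determined eligible: 800 + 117 + 583 + 529 + 72 = 2101
e = 2101 / (2101 + 158) = 2101 / 2259 = 0.9301
e × U: 0.9301 × 324 = 301.35
Base: 2101 + 301.35 = 2402.35
RR4 = 917 / 2402.35 = 0.3817

38.2%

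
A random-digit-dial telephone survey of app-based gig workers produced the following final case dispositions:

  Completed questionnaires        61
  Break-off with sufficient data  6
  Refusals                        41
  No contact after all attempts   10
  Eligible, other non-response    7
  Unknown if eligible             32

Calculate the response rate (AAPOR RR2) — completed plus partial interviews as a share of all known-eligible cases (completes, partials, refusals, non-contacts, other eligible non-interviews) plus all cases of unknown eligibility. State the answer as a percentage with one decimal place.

Top = 61 + 6 = 67
Denom = 61 + 6 + 41 + 10 + 7 + 32 = 157
RR2 = 67 / 157 = 0.4268

42.7%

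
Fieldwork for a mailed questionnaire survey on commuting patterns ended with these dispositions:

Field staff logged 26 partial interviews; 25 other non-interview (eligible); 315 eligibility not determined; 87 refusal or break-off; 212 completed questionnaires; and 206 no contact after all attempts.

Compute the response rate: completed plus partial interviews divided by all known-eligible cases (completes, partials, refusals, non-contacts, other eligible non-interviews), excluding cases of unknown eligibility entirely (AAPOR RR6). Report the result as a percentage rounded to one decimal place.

Num → 212 + 26 = 238
Base → 212 + 26 + 87 + 206 + 25 = 556
RR6 = 238 / 556 = 0.4281

42.8%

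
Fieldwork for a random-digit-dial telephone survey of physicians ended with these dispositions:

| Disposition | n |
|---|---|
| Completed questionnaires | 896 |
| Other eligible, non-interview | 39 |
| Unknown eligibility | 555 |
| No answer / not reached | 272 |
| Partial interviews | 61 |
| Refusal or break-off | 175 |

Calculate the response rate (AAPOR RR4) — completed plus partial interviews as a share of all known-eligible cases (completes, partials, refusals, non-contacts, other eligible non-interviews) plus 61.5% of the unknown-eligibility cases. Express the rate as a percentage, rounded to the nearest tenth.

Num → 896 + 61 = 957
Known eligible → 896 + 61 + 175 + 272 + 39 = 1443
Eligible share of unknowns → 0.6150 × 555 = 341.32
Denominator → 1443 + 341.32 = 1784.32
RR4 = 957 / 1784.32 = 0.5363

53.6%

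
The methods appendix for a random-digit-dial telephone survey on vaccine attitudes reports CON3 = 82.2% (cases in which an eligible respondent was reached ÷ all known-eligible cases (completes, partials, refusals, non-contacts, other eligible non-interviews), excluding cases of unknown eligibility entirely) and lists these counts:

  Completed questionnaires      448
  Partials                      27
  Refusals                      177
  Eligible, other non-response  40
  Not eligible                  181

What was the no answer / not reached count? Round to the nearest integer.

150

Top = 448 + 27 + 177 + 40 = 692
CON3 = 692 / D = 0.822
D = 692 / 0.822 = 841.8
Rest of base = 692
no answer / not reached = 841.8 − 692 ≈ 150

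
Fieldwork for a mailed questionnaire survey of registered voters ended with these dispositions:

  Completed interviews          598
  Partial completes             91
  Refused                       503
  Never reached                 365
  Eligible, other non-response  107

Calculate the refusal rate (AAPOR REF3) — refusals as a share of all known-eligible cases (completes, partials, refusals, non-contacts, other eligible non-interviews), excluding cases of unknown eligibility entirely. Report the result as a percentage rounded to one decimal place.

30.2%

Top → 503
Denom → 598 + 91 + 503 + 365 + 107 = 1664
REF3 = 503 / 1664 = 0.3023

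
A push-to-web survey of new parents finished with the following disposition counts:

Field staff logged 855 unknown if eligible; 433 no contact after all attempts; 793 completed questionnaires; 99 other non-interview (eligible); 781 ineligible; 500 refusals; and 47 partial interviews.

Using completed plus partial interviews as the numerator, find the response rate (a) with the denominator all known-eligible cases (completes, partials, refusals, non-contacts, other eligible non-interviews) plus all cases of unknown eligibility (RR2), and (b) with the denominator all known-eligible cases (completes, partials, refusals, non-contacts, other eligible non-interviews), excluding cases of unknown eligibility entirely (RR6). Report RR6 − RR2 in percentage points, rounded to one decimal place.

Num: 793 + 47 = 840
Denom: 793 + 47 + 500 + 433 + 99 + 855 = 2727
RR2 = 840 / 2727 = 0.3080
Denom: 793 + 47 + 500 + 433 + 99 = 1872
RR6 = 840 / 1872 = 0.4487
Difference = 44.87 − 30.80 = 14.07 percentage points

14.1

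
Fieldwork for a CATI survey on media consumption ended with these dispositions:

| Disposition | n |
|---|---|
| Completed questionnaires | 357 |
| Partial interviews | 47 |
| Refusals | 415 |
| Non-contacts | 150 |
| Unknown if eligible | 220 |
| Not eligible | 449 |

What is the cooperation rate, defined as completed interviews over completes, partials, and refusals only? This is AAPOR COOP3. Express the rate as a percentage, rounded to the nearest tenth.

Numerator → 357
Denominator → 357 + 47 + 415 = 819
COOP3 = 357 / 819 = 0.4359

43.6%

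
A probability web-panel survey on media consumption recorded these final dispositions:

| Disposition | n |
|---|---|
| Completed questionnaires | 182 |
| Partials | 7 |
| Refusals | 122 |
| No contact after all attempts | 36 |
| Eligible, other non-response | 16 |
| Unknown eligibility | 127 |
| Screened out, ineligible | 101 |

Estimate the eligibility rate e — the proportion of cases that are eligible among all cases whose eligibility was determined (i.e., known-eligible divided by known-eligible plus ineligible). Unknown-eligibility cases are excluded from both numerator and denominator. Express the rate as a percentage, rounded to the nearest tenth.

Determined eligible: 182 + 7 + 122 + 36 + 16 = 363
e = 363 / (363 + 101) = 363 / 464 = 0.7823

78.2%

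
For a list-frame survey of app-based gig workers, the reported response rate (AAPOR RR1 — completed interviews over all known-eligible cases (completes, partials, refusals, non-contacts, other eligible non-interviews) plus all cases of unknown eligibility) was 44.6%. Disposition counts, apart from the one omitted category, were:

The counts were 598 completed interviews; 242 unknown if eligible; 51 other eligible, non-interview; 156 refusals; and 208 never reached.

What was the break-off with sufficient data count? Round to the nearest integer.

86

RR1 = 598 / D = 0.446
D = 598 / 0.446 = 1340.8
Rest of base = 1255
break-off with sufficient data = 1340.8 − 1255 ≈ 86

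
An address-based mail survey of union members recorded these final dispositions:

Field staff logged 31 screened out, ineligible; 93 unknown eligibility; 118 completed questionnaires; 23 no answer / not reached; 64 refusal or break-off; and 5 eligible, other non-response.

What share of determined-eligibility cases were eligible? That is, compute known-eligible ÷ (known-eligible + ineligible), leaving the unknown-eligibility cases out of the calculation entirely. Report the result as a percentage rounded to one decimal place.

Eligible (known): 118 + 64 + 23 + 5 = 210
e = 210 / (210 + 31) = 210 / 241 = 0.8714

87.1%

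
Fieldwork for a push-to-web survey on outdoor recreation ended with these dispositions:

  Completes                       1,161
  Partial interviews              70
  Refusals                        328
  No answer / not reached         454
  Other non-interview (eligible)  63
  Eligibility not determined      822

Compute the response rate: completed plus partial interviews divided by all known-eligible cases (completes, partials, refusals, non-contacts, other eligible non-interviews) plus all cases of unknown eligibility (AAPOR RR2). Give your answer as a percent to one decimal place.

42.5%

Numerator = 1161 + 70 = 1231
Base = 1161 + 70 + 328 + 454 + 63 + 822 = 2898
RR2 = 1231 / 2898 = 0.4248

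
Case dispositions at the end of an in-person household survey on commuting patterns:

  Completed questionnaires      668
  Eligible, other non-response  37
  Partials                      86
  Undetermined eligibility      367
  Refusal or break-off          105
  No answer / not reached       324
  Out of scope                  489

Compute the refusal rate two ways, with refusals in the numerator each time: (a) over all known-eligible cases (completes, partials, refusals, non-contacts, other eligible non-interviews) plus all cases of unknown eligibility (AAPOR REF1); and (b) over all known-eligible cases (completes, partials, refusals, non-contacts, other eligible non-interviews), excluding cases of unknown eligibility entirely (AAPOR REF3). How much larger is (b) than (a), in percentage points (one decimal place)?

Top = 105
Denominator = 668 + 86 + 105 + 324 + 37 + 367 = 1587
REF1 = 105 / 1587 = 0.0662
Denominator = 668 + 86 + 105 + 324 + 37 = 1220
REF3 = 105 / 1220 = 0.0861
Difference = 8.61 − 6.62 = 1.99 percentage points

2.0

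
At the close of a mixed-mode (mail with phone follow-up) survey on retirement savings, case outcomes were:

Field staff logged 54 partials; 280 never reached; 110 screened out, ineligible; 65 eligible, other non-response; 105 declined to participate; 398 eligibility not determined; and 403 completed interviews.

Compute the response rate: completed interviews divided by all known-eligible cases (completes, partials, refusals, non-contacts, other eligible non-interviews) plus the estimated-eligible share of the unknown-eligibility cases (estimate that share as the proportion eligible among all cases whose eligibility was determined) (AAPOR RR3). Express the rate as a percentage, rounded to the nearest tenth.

31.9%

Top → 403
Eligible (known) → 403 + 54 + 105 + 280 + 65 = 907
e = 907 / (907 + 110) = 907 / 1017 = 0.8918
Eligible share of unknowns → 0.8918 × 398 = 354.94
Denominator → 907 + 354.94 = 1261.94
RR3 = 403 / 1261.94 = 0.3193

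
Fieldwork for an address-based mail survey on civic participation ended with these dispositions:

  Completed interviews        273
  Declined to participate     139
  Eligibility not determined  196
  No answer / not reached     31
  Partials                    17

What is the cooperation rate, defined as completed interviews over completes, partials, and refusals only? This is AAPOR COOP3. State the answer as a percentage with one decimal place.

63.6%

Top: 273
Denominator: 273 + 17 + 139 = 429
COOP3 = 273 / 429 = 0.6364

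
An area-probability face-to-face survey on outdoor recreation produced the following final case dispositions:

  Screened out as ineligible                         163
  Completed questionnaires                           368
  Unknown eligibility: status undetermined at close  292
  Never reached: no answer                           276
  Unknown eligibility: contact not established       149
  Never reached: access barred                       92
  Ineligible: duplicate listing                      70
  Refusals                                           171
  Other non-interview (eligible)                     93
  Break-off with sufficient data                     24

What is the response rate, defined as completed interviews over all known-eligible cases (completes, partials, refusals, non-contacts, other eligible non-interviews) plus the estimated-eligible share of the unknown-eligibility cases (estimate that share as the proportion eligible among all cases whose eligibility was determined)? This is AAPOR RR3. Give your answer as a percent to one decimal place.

Never reached = 276 + 92 = 368
Eligibility not determined = 149 + 292 = 441
Out of scope = 163 + 70 = 233
Top → 368
Known eligible → 368 + 24 + 171 + 368 + 93 = 1024
e = 1024 / (1024 + 233) = 1024 / 1257 = 0.8146
e × U → 0.8146 × 441 = 359.24
Base → 1024 + 359.24 = 1383.24
RR3 = 368 / 1383.24 = 0.2660

26.6%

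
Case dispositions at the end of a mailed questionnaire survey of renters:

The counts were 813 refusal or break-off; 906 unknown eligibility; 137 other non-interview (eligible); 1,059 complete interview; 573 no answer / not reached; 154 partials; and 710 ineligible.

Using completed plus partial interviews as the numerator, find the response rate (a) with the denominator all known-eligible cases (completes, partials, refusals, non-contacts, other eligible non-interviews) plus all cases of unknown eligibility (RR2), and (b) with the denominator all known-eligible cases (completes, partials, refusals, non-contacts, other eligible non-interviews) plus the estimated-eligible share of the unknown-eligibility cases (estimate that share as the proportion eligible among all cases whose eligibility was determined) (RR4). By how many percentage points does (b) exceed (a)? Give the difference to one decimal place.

Top → 1059 + 154 = 1213
Base → 1059 + 154 + 813 + 573 + 137 + 906 = 3642
RR2 = 1213 / 3642 = 0.3331
Determined eligible → 1059 + 154 + 813 + 573 + 137 = 2736
e = 2736 / (2736 + 710) = 2736 / 3446 = 0.7940
Estimated eligible among unknowns → 0.7940 × 906 = 719.36
Base → 2736 + 719.36 = 3455.36
RR4 = 1213 / 3455.36 = 0.3510
Difference = 35.10 − 33.31 = 1.79 percentage points

1.8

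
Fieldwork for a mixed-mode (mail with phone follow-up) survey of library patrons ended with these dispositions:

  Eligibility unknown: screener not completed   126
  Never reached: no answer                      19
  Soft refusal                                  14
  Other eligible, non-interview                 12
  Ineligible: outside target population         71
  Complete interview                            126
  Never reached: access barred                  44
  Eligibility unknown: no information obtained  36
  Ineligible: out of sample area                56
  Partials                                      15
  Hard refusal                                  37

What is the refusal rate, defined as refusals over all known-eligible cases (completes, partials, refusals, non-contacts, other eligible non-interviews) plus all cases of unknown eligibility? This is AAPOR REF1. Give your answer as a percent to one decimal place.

Declined to participate = 37 + 14 = 51
Non-contacts = 19 + 44 = 63
Undetermined eligibility = 126 + 36 = 162
Not eligible = 71 + 56 = 127
Top = 51
Denom = 126 + 15 + 51 + 63 + 12 + 162 = 429
REF1 = 51 / 429 = 0.1189

11.9%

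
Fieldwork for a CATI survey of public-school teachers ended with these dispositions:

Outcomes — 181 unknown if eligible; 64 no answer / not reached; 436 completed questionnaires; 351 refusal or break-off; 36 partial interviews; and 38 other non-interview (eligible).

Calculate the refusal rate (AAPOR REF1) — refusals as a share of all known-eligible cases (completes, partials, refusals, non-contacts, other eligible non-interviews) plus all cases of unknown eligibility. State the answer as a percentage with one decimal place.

Numerator: 351
Base: 436 + 36 + 351 + 64 + 38 + 181 = 1106
REF1 = 351 / 1106 = 0.3174

31.7%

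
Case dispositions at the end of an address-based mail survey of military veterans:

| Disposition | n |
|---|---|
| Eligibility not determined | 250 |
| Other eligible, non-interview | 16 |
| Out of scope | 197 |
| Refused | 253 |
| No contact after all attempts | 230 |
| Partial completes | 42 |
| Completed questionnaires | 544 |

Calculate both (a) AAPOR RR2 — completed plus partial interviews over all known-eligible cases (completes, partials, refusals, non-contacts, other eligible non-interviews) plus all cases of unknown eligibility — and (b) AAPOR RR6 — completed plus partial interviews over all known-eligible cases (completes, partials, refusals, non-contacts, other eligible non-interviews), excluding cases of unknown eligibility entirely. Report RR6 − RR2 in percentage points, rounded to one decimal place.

Num: 544 + 42 = 586
Base: 544 + 42 + 253 + 230 + 16 + 250 = 1335
RR2 = 586 / 1335 = 0.4390
Base: 544 + 42 + 253 + 230 + 16 = 1085
RR6 = 586 / 1085 = 0.5401
Difference = 54.01 − 43.90 = 10.11 percentage points

10.1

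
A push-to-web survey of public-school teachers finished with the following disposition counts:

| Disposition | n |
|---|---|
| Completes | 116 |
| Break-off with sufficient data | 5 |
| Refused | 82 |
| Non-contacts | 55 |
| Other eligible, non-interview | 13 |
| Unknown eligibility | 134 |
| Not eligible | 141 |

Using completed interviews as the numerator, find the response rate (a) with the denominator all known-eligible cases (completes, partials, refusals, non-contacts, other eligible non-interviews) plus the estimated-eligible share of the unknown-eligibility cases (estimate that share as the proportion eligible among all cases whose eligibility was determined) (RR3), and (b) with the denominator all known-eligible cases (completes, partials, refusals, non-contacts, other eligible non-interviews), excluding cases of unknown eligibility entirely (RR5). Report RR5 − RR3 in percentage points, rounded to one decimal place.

10.5

Numerator = 116
Determined eligible = 116 + 5 + 82 + 55 + 13 = 271
e = 271 / (271 + 141) = 271 / 412 = 0.6578
e × U = 0.6578 × 134 = 88.15
Denom = 271 + 88.15 = 359.15
RR3 = 116 / 359.15 = 0.3230
Denom = 116 + 5 + 82 + 55 + 13 = 271
RR5 = 116 / 271 = 0.4280
Difference = 42.80 − 32.30 = 10.50 percentage points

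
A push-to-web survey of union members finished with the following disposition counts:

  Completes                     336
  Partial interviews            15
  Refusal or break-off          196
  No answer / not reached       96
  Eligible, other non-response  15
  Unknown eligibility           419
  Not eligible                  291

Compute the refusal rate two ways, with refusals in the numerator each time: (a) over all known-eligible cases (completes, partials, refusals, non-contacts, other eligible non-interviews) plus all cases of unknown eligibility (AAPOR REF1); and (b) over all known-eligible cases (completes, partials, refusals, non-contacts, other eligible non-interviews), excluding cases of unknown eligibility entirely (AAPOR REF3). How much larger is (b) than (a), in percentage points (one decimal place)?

Top = 196
Denominator = 336 + 15 + 196 + 96 + 15 + 419 = 1077
REF1 = 196 / 1077 = 0.1820
Denominator = 336 + 15 + 196 + 96 + 15 = 658
REF3 = 196 / 658 = 0.2979
Difference = 29.79 − 18.20 = 11.59 percentage points

11.6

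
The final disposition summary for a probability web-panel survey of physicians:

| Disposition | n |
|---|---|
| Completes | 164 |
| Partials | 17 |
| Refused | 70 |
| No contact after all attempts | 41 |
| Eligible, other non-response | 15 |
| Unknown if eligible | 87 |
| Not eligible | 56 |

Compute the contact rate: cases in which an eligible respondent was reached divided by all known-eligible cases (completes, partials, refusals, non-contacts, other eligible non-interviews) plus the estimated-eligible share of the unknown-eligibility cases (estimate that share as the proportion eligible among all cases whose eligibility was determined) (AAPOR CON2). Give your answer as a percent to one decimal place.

Numerator: 164 + 17 + 70 + 15 = 266
Known eligible: 164 + 17 + 70 + 41 + 15 = 307
e = 307 / (307 + 56) = 307 / 363 = 0.8457
Estimated eligible among unknowns: 0.8457 × 87 = 73.58
Denominator: 307 + 73.58 = 380.58
CON2 = 266 / 380.58 = 0.6989

69.9%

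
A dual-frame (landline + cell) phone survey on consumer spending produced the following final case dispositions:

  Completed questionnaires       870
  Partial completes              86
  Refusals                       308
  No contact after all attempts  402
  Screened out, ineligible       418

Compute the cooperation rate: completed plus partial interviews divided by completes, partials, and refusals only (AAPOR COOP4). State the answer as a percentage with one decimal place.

Top → 870 + 86 = 956
Base → 870 + 86 + 308 = 1264
COOP4 = 956 / 1264 = 0.7563

75.6%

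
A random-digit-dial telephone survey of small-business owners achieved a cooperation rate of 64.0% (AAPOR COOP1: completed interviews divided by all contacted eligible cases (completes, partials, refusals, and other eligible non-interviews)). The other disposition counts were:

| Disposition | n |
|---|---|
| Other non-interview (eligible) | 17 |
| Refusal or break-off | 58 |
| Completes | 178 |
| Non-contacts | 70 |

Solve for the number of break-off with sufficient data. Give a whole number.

COOP1 = 178 / D = 0.640
D = 178 / 0.640 = 278.1
Remaining denominator categories sum to 253
break-off with sufficient data = 278.1 − 253 ≈ 25

25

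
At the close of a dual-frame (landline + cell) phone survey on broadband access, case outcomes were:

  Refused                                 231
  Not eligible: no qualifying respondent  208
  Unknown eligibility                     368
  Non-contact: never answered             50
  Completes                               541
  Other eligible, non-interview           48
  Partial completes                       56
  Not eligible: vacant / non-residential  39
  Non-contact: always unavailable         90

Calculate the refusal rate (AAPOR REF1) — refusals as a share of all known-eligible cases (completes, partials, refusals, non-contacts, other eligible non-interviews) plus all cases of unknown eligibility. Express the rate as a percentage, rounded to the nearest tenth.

16.7%

Non-contacts = 50 + 90 = 140
Screened out, ineligible = 208 + 39 = 247
Top: 231
Denom: 541 + 56 + 231 + 140 + 48 + 368 = 1384
REF1 = 231 / 1384 = 0.1669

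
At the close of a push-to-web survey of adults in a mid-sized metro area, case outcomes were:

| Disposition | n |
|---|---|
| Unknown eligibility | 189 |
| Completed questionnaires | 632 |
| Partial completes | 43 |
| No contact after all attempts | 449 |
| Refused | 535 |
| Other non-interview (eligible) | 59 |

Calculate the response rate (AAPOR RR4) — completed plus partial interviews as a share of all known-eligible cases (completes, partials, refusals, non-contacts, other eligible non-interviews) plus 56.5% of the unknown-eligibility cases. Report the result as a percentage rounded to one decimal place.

37.0%

Top → 632 + 43 = 675
Known eligible → 632 + 43 + 535 + 449 + 59 = 1718
Estimated eligible among unknowns → 0.5650 × 189 = 106.78
Base → 1718 + 106.78 = 1824.78
RR4 = 675 / 1824.78 = 0.3699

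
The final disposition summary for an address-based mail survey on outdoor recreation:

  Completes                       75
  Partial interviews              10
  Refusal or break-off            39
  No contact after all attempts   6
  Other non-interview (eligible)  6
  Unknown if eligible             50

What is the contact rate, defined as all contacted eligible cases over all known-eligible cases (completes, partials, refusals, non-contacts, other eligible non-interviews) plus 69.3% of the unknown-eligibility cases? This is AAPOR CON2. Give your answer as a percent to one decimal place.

Numerator: 75 + 10 + 39 + 6 = 130
Determined eligible: 75 + 10 + 39 + 6 + 6 = 136
Eligible share of unknowns: 0.6930 × 50 = 34.65
Denom: 136 + 34.65 = 170.65
CON2 = 130 / 170.65 = 0.7618

76.2%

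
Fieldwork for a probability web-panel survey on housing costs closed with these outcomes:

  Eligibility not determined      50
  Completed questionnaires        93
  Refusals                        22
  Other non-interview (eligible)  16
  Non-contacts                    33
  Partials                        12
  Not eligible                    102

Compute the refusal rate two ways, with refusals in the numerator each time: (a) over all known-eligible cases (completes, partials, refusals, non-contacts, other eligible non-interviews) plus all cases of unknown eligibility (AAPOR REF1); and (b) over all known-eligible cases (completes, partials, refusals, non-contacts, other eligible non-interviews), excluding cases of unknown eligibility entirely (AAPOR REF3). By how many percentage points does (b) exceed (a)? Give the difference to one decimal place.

Num → 22
Base → 93 + 12 + 22 + 33 + 16 + 50 = 226
REF1 = 22 / 226 = 0.0973
Base → 93 + 12 + 22 + 33 + 16 = 176
REF3 = 22 / 176 = 0.1250
Difference = 12.50 − 9.73 = 2.77 percentage points

2.8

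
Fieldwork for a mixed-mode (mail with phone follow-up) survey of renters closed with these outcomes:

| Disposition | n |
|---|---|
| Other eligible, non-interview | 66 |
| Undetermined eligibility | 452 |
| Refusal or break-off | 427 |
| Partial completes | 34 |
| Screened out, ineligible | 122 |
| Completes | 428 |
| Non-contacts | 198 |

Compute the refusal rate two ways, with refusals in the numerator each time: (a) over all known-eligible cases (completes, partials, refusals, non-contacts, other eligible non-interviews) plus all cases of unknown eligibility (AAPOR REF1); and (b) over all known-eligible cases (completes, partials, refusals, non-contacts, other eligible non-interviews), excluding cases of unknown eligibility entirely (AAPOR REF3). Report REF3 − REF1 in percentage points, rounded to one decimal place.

Num → 427
Denominator → 428 + 34 + 427 + 198 + 66 + 452 = 1605
REF1 = 427 / 1605 = 0.2660
Denominator → 428 + 34 + 427 + 198 + 66 = 1153
REF3 = 427 / 1153 = 0.3703
Difference = 37.03 − 26.60 = 10.43 percentage points

10.4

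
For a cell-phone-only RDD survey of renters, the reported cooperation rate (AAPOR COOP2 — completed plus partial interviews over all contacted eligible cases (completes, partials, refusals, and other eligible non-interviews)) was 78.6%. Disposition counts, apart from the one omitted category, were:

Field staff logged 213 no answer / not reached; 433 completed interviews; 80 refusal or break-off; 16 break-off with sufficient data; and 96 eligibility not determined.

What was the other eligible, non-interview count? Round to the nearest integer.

42

Numerator = 433 + 16 = 449
COOP2 = 449 / D = 0.786
D = 449 / 0.786 = 571.2
Remaining denominator categories sum to 529
other eligible, non-interview = 571.2 − 529 ≈ 42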